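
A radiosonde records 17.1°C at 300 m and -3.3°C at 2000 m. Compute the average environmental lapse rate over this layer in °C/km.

Γ = −ΔT/Δz = (17.1 − (-3.3)) / (2000 − 300) m
  = 20.4°C / 1.7 km = 12°C/km

12°C/km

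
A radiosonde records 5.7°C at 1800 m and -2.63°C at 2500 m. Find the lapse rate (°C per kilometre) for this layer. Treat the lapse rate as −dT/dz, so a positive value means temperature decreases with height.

11.9°C/km

Γ = −ΔT/Δz = (5.7 − (-2.63)) / (2500 − 1800) m
  = 8.33°C / 0.7 km = 11.9°C/km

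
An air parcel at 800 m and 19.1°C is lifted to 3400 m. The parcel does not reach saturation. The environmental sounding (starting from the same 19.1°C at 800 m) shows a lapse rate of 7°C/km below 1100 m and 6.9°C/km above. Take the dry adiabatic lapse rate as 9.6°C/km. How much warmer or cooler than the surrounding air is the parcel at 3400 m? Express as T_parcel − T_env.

Parcel:
  Dry to 3400 m: -9.6 × 2.6 km = -24.96°C, so T = -5.86°C.
Environment:
  Environment, lower layer to 1100 m: -7 × 0.3 km = -2.1°C, so T = 17°C.
  Environment, upper layer to 3400 m: -6.9 × 2.3 km = -15.87°C, so T = 1.13°C.
T_parcel − T_env = -5.86 − 1.13 = -6.99°C

-6.99°C (parcel cooler than environment)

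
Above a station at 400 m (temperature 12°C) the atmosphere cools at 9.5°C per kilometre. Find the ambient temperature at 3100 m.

-13.65°C

Environmental to 3100 m: -9.5 × 2.7 km = -25.65°C, so T = -13.65°C.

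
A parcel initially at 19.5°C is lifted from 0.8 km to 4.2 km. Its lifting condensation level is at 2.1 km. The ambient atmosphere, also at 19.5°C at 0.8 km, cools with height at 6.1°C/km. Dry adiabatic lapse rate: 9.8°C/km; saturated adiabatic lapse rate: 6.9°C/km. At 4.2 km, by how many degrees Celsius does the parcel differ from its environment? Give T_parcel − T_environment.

-6.49°C (parcel cooler than environment)

Parcel:
  From 800 m to 2100 m (dry): cools by 9.8 × 1.3 = 12.74°C, giving 6.76°C.
  From 2100 m to 4200 m (saturated): cools by 6.9 × 2.1 = 14.49°C, giving -7.73°C.
Environment:
  From 800 m to 4200 m (environment): cools by 6.1 × 3.4 = 20.74°C, giving -1.24°C.
T_parcel − T_env = -7.73 − (-1.24) = -6.49°C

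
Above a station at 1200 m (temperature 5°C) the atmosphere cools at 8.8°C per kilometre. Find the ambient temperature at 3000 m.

-10.84°C

1200–3000 m, environmental: Δz = 1.8 km ⇒ ΔT = -15.84°C; T = -10.84°C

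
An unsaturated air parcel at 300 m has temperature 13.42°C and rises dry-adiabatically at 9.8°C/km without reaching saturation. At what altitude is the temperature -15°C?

3200 m

Height above start = (13.42 − (-15)) / 9.8 = 2.9 km
Altitude = 300 m + 2900 m = 3200 m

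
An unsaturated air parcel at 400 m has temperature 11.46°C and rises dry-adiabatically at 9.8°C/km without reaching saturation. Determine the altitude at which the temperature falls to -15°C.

3100 m

Height above start = (11.46 − (-15)) / 9.8 = 2.7 km
Altitude = 400 m + 2700 m = 3100 m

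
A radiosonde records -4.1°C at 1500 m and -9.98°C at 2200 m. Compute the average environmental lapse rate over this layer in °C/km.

Γ = −ΔT/Δz = (-4.1 − (-9.98)) / (2200 − 1500) m
  = 5.88°C / 0.7 km = 8.4°C/km

8.4°C/km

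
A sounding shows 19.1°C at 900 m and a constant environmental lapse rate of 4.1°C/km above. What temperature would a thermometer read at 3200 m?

9.67°C

900–3200 m, environmental: Δz = 2.3 km ⇒ ΔT = -9.43°C; T = 9.67°C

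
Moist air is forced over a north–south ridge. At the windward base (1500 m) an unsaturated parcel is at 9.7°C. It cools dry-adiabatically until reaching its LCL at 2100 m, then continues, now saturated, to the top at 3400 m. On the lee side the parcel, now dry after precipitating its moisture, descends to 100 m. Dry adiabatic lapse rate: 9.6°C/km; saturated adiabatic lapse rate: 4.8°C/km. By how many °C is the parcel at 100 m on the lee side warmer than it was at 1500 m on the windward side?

1500 → 2100 m (dry, 9.6°C/km): ΔT = -9.6 × 0.6 = -5.76°C → T = 3.94°C
2100 → 3400 m (saturated, 4.8°C/km): ΔT = -4.8 × 1.3 = -6.24°C → T = -2.3°C
3400 → 100 m (dry descent, 9.6°C/km): ΔT = +9.6 × 3.3 = +31.68°C → T = 29.38°C
Net change vs windward start: 29.38 − 9.7 = +19.68°C

+19.68°C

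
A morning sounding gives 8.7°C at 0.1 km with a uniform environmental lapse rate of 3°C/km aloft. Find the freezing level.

Height above start = (8.7 − 0) / 3 = 2.9 km
Altitude = 100 m + 2900 m = 3000 m

3 km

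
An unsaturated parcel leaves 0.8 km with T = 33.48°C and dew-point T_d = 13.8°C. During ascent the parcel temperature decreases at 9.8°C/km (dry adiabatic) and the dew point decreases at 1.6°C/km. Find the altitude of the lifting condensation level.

T and T_d converge at 9.8 − 1.6 = 8.2°C per km
Height above start = (33.48 − 13.8) / 8.2 = 2.4 km
LCL altitude = 800 m + 2400 m = 3200 m

3.2 km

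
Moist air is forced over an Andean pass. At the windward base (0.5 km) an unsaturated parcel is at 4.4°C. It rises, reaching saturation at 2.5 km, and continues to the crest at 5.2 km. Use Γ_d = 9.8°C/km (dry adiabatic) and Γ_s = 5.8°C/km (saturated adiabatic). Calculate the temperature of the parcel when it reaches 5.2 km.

500–2500 m, dry: Δz = 2 km ⇒ ΔT = -19.6°C; T = -15.2°C
2500–5200 m, saturated: Δz = 2.7 km ⇒ ΔT = -15.66°C; T = -30.86°C

-30.86°C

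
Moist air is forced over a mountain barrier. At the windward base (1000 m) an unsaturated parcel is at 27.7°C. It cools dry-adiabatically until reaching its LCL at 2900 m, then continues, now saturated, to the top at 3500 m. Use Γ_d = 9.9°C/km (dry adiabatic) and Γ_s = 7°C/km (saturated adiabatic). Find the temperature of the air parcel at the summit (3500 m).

Dry to 2900 m: -9.9 × 1.9 km = -18.81°C, so T = 8.89°C.
Saturated to 3500 m: -7 × 0.6 km = -4.2°C, so T = 4.69°C.

4.69°C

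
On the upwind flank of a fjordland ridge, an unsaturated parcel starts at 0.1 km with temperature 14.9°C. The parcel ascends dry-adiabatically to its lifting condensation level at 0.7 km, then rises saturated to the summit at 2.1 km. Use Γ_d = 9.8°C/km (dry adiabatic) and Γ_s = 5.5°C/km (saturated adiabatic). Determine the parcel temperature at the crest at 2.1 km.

1.32°C

100 → 700 m (dry, 9.8°C/km): ΔT = -9.8 × 0.6 = -5.88°C → T = 9.02°C
700 → 2100 m (saturated, 5.5°C/km): ΔT = -5.5 × 1.4 = -7.7°C → T = 1.32°C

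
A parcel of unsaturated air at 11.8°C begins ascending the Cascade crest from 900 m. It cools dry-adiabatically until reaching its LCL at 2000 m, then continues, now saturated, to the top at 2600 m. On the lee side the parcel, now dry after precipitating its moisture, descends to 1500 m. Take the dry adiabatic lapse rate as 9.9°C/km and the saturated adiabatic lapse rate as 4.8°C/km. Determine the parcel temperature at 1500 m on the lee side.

8.92°C

900 → 2000 m (dry, 9.9°C/km): ΔT = -9.9 × 1.1 = -10.89°C → T = 0.91°C
2000 → 2600 m (saturated, 4.8°C/km): ΔT = -4.8 × 0.6 = -2.88°C → T = -1.97°C
2600 → 1500 m (dry descent, 9.9°C/km): ΔT = +9.9 × 1.1 = +10.89°C → T = 8.92°C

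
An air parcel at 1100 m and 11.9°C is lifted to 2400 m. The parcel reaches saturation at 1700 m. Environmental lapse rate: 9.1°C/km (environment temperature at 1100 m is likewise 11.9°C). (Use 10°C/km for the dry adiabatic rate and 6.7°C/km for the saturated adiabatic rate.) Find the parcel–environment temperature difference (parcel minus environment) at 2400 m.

+1.14°C (parcel warmer than environment)

Parcel:
  1100 → 1700 m (dry, 10°C/km): ΔT = -10 × 0.6 = -6°C → T = 5.9°C
  1700 → 2400 m (saturated, 6.7°C/km): ΔT = -6.7 × 0.7 = -4.69°C → T = 1.21°C
Environment:
  1100 → 2400 m (environment, 9.1°C/km): ΔT = -9.1 × 1.3 = -11.83°C → T = 0.07°C
T_parcel − T_env = 1.21 − 0.07 = +1.14°C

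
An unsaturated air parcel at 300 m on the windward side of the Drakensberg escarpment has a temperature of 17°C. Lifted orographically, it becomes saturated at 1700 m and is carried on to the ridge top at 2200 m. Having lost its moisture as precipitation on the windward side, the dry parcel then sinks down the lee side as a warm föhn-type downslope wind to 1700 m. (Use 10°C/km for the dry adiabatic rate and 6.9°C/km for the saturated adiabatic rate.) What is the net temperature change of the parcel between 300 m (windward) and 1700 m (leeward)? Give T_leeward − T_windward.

300 → 1700 m (dry, 10°C/km): ΔT = -10 × 1.4 = -14°C → T = 3°C
1700 → 2200 m (saturated, 6.9°C/km): ΔT = -6.9 × 0.5 = -3.45°C → T = -0.45°C
2200 → 1700 m (dry descent, 10°C/km): ΔT = +10 × 0.5 = +5°C → T = 4.55°C
Net change vs windward start: 4.55 − 17 = -12.45°C

-12.45°C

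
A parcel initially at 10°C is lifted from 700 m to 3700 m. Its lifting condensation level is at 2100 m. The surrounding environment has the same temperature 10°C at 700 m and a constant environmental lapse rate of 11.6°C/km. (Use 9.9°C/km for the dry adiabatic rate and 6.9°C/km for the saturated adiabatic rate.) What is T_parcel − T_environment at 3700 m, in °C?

Parcel:
  700 → 2100 m (dry, 9.9°C/km): ΔT = -9.9 × 1.4 = -13.86°C → T = -3.86°C
  2100 → 3700 m (saturated, 6.9°C/km): ΔT = -6.9 × 1.6 = -11.04°C → T = -14.9°C
Environment:
  700 → 3700 m (environment, 11.6°C/km): ΔT = -11.6 × 3 = -34.8°C → T = -24.8°C
T_parcel − T_env = -14.9 − (-24.8) = +9.9°C

+9.9°C (parcel warmer than environment)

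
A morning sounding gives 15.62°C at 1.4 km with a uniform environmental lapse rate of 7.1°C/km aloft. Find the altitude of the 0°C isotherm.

3.6 km

Height above start = (15.62 − 0) / 7.1 = 2.2 km
Altitude = 1400 m + 2200 m = 3600 m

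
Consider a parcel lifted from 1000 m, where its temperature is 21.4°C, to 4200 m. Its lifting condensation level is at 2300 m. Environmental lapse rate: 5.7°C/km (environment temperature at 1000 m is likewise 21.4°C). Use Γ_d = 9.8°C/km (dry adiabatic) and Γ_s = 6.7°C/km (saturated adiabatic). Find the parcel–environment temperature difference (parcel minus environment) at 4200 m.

Parcel:
  From 1000 m to 2300 m (dry): cools by 9.8 × 1.3 = 12.74°C, giving 8.66°C.
  From 2300 m to 4200 m (saturated): cools by 6.7 × 1.9 = 12.73°C, giving -4.07°C.
Environment:
  From 1000 m to 4200 m (environment): cools by 5.7 × 3.2 = 18.24°C, giving 3.16°C.
T_parcel − T_env = -4.07 − 3.16 = -7.23°C

-7.23°C (parcel cooler than environment)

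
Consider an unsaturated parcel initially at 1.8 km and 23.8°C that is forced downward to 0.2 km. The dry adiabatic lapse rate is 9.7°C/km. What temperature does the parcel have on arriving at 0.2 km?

1800–200 m, dry adiabatic: Δz = 1.6 km ⇒ ΔT = +15.52°C; T = 39.32°C

39.32°C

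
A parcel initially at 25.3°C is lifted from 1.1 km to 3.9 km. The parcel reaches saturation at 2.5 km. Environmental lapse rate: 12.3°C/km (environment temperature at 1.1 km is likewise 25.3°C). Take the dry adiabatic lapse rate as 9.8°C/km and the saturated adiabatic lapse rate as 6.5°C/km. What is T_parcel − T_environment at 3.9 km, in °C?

+11.62°C (parcel warmer than environment)

Parcel:
  1100–2500 m, dry: Δz = 1.4 km ⇒ ΔT = -13.72°C; T = 11.58°C
  2500–3900 m, saturated: Δz = 1.4 km ⇒ ΔT = -9.1°C; T = 2.48°C
Environment:
  1100–3900 m, environment: Δz = 2.8 km ⇒ ΔT = -34.44°C; T = -9.14°C
T_parcel − T_env = 2.48 − (-9.14) = +11.62°C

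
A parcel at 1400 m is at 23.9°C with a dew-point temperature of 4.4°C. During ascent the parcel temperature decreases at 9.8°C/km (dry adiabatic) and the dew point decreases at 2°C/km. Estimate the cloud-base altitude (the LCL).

3900 m

T and T_d converge at 9.8 − 2 = 7.8°C per km
Height above start = (23.9 − 4.4) / 7.8 = 2.5 km
LCL altitude = 1400 m + 2500 m = 3900 m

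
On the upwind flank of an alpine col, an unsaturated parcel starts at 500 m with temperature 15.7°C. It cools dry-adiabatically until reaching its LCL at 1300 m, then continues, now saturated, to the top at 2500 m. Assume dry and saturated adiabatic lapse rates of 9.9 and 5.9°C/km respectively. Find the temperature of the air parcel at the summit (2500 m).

500 → 1300 m (dry, 9.9°C/km): ΔT = -9.9 × 0.8 = -7.92°C → T = 7.78°C
1300 → 2500 m (saturated, 5.9°C/km): ΔT = -5.9 × 1.2 = -7.08°C → T = 0.7°C

0.7°C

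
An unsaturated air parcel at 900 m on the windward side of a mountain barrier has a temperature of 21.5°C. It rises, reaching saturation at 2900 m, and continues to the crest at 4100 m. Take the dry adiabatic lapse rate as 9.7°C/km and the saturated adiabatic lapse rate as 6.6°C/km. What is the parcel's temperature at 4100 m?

-5.82°C

Dry to 2900 m: -9.7 × 2 km = -19.4°C, so T = 2.1°C.
Saturated to 4100 m: -6.6 × 1.2 km = -7.92°C, so T = -5.82°C.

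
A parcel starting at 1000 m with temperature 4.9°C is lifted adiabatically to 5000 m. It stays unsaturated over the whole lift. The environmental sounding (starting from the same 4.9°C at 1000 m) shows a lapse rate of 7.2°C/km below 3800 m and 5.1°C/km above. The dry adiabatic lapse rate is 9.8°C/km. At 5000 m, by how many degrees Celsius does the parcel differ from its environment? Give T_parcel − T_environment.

Parcel:
  From 1000 m to 5000 m (dry): cools by 9.8 × 4 = 39.2°C, giving -34.3°C.
Environment:
  From 1000 m to 3800 m (environment, lower layer): cools by 7.2 × 2.8 = 20.16°C, giving -15.26°C.
  From 3800 m to 5000 m (environment, upper layer): cools by 5.1 × 1.2 = 6.12°C, giving -21.38°C.
T_parcel − T_env = -34.3 − (-21.38) = -12.92°C

-12.92°C (parcel cooler than environment)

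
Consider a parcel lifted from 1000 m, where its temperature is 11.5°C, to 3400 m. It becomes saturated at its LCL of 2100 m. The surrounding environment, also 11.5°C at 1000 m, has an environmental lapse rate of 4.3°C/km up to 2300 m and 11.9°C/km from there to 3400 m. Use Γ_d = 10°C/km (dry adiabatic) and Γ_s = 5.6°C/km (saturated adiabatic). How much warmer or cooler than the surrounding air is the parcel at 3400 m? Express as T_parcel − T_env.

Parcel:
  From 1000 m to 2100 m (dry): cools by 10 × 1.1 = 11°C, giving 0.5°C.
  From 2100 m to 3400 m (saturated): cools by 5.6 × 1.3 = 7.28°C, giving -6.78°C.
Environment:
  From 1000 m to 2300 m (environment, lower layer): cools by 4.3 × 1.3 = 5.59°C, giving 5.91°C.
  From 2300 m to 3400 m (environment, upper layer): cools by 11.9 × 1.1 = 13.09°C, giving -7.18°C.
T_parcel − T_env = -6.78 − (-7.18) = +0.4°C

+0.4°C (parcel warmer than environment)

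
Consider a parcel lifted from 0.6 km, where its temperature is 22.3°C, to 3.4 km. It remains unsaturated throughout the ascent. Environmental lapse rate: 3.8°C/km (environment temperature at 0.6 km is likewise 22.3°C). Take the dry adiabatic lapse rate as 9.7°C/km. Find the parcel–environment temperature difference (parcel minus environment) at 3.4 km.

Parcel:
  From 600 m to 3400 m (dry): cools by 9.7 × 2.8 = 27.16°C, giving -4.86°C.
Environment:
  From 600 m to 3400 m (environment): cools by 3.8 × 2.8 = 10.64°C, giving 11.66°C.
T_parcel − T_env = -4.86 − 11.66 = -16.52°C

-16.52°C (parcel cooler than environment)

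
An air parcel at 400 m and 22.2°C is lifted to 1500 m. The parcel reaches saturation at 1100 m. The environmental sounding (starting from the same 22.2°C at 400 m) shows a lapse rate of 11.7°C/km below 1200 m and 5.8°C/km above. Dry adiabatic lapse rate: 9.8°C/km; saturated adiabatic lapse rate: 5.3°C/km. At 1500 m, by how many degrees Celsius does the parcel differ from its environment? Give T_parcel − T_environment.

+2.12°C (parcel warmer than environment)

Parcel:
  400 → 1100 m (dry, 9.8°C/km): ΔT = -9.8 × 0.7 = -6.86°C → T = 15.34°C
  1100 → 1500 m (saturated, 5.3°C/km): ΔT = -5.3 × 0.4 = -2.12°C → T = 13.22°C
Environment:
  400 → 1200 m (environment, lower layer, 11.7°C/km): ΔT = -11.7 × 0.8 = -9.36°C → T = 12.84°C
  1200 → 1500 m (environment, upper layer, 5.8°C/km): ΔT = -5.8 × 0.3 = -1.74°C → T = 11.1°C
T_parcel − T_env = 13.22 − 11.1 = +2.12°C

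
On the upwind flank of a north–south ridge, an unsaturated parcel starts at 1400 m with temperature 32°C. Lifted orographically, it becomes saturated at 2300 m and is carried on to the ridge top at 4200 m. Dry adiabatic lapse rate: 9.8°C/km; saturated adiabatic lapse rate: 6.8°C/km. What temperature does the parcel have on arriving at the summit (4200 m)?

10.26°C

1400 → 2300 m (dry, 9.8°C/km): ΔT = -9.8 × 0.9 = -8.82°C → T = 23.18°C
2300 → 4200 m (saturated, 6.8°C/km): ΔT = -6.8 × 1.9 = -12.92°C → T = 10.26°C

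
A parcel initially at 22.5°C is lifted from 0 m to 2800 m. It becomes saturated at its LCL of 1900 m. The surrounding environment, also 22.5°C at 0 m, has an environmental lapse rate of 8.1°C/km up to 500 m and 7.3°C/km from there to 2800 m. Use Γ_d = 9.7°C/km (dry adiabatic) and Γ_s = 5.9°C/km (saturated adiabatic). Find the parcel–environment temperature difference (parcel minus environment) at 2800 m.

-2.9°C (parcel cooler than environment)

Parcel:
  0–1900 m, dry: Δz = 1.9 km ⇒ ΔT = -18.43°C; T = 4.07°C
  1900–2800 m, saturated: Δz = 0.9 km ⇒ ΔT = -5.31°C; T = -1.24°C
Environment:
  0–500 m, environment, lower layer: Δz = 0.5 km ⇒ ΔT = -4.05°C; T = 18.45°C
  500–2800 m, environment, upper layer: Δz = 2.3 km ⇒ ΔT = -16.79°C; T = 1.66°C
T_parcel − T_env = -1.24 − 1.66 = -2.9°C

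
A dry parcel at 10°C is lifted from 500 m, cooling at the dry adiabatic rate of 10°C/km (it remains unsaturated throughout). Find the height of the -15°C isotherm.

Height above start = (10 − (-15)) / 10 = 2.5 km
Altitude = 500 m + 2500 m = 3000 m

3000 m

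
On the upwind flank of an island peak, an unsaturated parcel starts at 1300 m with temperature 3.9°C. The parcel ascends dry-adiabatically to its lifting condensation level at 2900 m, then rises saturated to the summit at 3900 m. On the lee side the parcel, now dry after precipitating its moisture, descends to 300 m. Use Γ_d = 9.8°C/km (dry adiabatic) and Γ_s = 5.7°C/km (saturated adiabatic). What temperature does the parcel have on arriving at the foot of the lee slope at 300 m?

1300 → 2900 m (dry, 9.8°C/km): ΔT = -9.8 × 1.6 = -15.68°C → T = -11.78°C
2900 → 3900 m (saturated, 5.7°C/km): ΔT = -5.7 × 1 = -5.7°C → T = -17.48°C
3900 → 300 m (dry descent, 9.8°C/km): ΔT = +9.8 × 3.6 = +35.28°C → T = 17.8°C

17.8°C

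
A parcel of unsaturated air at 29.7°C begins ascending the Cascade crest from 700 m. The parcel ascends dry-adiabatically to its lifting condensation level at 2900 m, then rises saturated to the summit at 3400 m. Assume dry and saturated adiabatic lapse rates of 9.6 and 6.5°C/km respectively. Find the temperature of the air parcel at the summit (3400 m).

5.33°C

Dry to 2900 m: -9.6 × 2.2 km = -21.12°C, so T = 8.58°C.
Saturated to 3400 m: -6.5 × 0.5 km = -3.25°C, so T = 5.33°C.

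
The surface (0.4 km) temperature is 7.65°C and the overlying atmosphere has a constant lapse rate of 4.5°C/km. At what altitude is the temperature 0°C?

2.1 km

Height above start = (7.65 − 0) / 4.5 = 1.7 km
Altitude = 400 m + 1700 m = 2100 m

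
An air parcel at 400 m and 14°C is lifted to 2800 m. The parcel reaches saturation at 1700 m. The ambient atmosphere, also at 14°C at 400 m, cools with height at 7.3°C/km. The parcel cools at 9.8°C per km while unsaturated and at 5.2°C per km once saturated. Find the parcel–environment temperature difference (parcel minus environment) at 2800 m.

-0.94°C (parcel cooler than environment)

Parcel:
  Dry to 1700 m: -9.8 × 1.3 km = -12.74°C, so T = 1.26°C.
  Saturated to 2800 m: -5.2 × 1.1 km = -5.72°C, so T = -4.46°C.
Environment:
  Environment to 2800 m: -7.3 × 2.4 km = -17.52°C, so T = -3.52°C.
T_parcel − T_env = -4.46 − (-3.52) = -0.94°C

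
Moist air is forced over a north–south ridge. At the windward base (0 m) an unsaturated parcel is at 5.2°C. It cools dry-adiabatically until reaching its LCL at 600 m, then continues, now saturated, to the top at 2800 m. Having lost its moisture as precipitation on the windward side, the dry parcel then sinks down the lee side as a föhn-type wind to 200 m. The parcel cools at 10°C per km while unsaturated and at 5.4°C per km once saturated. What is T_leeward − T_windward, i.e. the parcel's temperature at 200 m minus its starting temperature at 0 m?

+8.12°C

From 0 m to 600 m (dry): cools by 10 × 0.6 = 6°C, giving -0.8°C.
From 600 m to 2800 m (saturated): cools by 5.4 × 2.2 = 11.88°C, giving -12.68°C.
From 2800 m to 200 m (dry descent): warms by 10 × 2.6 = 26°C, giving 13.32°C.
Net change vs windward start: 13.32 − 5.2 = +8.12°C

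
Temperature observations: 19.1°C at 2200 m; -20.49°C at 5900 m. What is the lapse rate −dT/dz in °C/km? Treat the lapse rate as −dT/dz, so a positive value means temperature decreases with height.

10.7°C/km

Γ = −ΔT/Δz = (19.1 − (-20.49)) / (5900 − 2200) m
  = 39.59°C / 3.7 km = 10.7°C/km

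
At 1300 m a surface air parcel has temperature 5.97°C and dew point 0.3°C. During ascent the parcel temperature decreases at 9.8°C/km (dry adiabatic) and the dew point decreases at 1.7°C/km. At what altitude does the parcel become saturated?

T and T_d converge at 9.8 − 1.7 = 8.1°C per km
Height above start = (5.97 − 0.3) / 8.1 = 0.7 km
LCL altitude = 1300 m + 700 m = 2000 m

2000 m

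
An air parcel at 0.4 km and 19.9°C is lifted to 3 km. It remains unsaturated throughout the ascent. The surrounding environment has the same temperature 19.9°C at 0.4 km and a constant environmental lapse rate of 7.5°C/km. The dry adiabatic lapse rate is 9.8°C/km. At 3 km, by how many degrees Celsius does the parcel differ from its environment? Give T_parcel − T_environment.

Parcel:
  400 → 3000 m (dry, 9.8°C/km): ΔT = -9.8 × 2.6 = -25.48°C → T = -5.58°C
Environment:
  400 → 3000 m (environment, 7.5°C/km): ΔT = -7.5 × 2.6 = -19.5°C → T = 0.4°C
T_parcel − T_env = -5.58 − 0.4 = -5.98°C

-5.98°C (parcel cooler than environment)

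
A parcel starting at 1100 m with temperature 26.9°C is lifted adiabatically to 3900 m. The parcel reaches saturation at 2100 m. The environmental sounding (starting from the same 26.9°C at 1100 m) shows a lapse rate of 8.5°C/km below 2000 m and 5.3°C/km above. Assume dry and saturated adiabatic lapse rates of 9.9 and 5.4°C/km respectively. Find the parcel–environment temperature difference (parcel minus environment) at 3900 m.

-1.9°C (parcel cooler than environment)

Parcel:
  Dry to 2100 m: -9.9 × 1 km = -9.9°C, so T = 17°C.
  Saturated to 3900 m: -5.4 × 1.8 km = -9.72°C, so T = 7.28°C.
Environment:
  Environment, lower layer to 2000 m: -8.5 × 0.9 km = -7.65°C, so T = 19.25°C.
  Environment, upper layer to 3900 m: -5.3 × 1.9 km = -10.07°C, so T = 9.18°C.
T_parcel − T_env = 7.28 − 9.18 = -1.9°C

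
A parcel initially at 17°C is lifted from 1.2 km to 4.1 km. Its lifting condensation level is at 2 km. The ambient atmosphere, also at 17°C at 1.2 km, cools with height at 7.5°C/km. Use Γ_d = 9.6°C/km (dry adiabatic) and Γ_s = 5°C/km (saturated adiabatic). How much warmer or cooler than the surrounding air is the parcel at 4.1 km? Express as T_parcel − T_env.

Parcel:
  1200–2000 m, dry: Δz = 0.8 km ⇒ ΔT = -7.68°C; T = 9.32°C
  2000–4100 m, saturated: Δz = 2.1 km ⇒ ΔT = -10.5°C; T = -1.18°C
Environment:
  1200–4100 m, environment: Δz = 2.9 km ⇒ ΔT = -21.75°C; T = -4.75°C
T_parcel − T_env = -1.18 − (-4.75) = +3.57°C

+3.57°C (parcel warmer than environment)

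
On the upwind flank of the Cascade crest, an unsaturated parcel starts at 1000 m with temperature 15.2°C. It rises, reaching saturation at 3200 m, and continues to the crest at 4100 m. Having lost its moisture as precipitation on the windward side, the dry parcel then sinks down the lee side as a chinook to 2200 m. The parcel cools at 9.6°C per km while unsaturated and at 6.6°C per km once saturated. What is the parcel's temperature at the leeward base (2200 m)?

1000 → 3200 m (dry, 9.6°C/km): ΔT = -9.6 × 2.2 = -21.12°C → T = -5.92°C
3200 → 4100 m (saturated, 6.6°C/km): ΔT = -6.6 × 0.9 = -5.94°C → T = -11.86°C
4100 → 2200 m (dry descent, 9.6°C/km): ΔT = +9.6 × 1.9 = +18.24°C → T = 6.38°C

6.38°C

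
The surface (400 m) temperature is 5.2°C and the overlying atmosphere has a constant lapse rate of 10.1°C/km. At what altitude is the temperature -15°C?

Height above start = (5.2 − (-15)) / 10.1 = 2 km
Altitude = 400 m + 2000 m = 2400 m

2400 m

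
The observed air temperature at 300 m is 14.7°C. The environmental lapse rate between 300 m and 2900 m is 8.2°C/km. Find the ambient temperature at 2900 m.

-6.62°C

300 → 2900 m (environmental, 8.2°C/km): ΔT = -8.2 × 2.6 = -21.32°C → T = -6.62°C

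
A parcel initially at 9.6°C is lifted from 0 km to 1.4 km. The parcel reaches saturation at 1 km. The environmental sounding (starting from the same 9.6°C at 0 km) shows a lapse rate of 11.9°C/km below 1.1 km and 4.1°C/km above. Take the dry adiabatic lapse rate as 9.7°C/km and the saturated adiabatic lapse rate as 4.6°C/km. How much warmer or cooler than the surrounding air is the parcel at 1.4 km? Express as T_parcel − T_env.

+2.78°C (parcel warmer than environment)

Parcel:
  0–1000 m, dry: Δz = 1 km ⇒ ΔT = -9.7°C; T = -0.1°C
  1000–1400 m, saturated: Δz = 0.4 km ⇒ ΔT = -1.84°C; T = -1.94°C
Environment:
  0–1100 m, environment, lower layer: Δz = 1.1 km ⇒ ΔT = -13.09°C; T = -3.49°C
  1100–1400 m, environment, upper layer: Δz = 0.3 km ⇒ ΔT = -1.23°C; T = -4.72°C
T_parcel − T_env = -1.94 − (-4.72) = +2.78°C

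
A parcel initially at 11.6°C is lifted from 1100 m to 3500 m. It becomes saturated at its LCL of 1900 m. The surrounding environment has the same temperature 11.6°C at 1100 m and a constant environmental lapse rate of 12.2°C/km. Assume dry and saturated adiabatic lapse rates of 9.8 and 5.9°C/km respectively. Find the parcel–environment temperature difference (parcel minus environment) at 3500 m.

+12°C (parcel warmer than environment)

Parcel:
  1100–1900 m, dry: Δz = 0.8 km ⇒ ΔT = -7.84°C; T = 3.76°C
  1900–3500 m, saturated: Δz = 1.6 km ⇒ ΔT = -9.44°C; T = -5.68°C
Environment:
  1100–3500 m, environment: Δz = 2.4 km ⇒ ΔT = -29.28°C; T = -17.68°C
T_parcel − T_env = -5.68 − (-17.68) = +12°C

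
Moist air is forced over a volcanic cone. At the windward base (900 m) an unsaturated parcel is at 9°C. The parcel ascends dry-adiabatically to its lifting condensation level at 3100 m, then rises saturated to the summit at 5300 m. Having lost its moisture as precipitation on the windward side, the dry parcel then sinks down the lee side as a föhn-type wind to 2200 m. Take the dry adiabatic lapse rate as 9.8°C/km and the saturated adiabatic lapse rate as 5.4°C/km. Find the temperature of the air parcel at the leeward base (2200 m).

5.94°C

From 900 m to 3100 m (dry): cools by 9.8 × 2.2 = 21.56°C, giving -12.56°C.
From 3100 m to 5300 m (saturated): cools by 5.4 × 2.2 = 11.88°C, giving -24.44°C.
From 5300 m to 2200 m (dry descent): warms by 9.8 × 3.1 = 30.38°C, giving 5.94°C.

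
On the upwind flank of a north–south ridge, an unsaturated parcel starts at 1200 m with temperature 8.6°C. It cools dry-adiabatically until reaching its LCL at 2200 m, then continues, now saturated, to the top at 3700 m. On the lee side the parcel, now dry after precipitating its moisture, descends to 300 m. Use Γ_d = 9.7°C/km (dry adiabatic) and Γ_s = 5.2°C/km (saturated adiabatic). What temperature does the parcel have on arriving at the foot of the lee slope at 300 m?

24.08°C

Dry to 2200 m: -9.7 × 1 km = -9.7°C, so T = -1.1°C.
Saturated to 3700 m: -5.2 × 1.5 km = -7.8°C, so T = -8.9°C.
Dry descent to 300 m: +9.7 × 3.4 km = +32.98°C, so T = 24.08°C.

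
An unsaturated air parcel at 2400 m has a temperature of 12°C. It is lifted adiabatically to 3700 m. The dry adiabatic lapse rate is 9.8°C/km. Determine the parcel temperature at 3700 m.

2400–3700 m, dry adiabatic: Δz = 1.3 km ⇒ ΔT = -12.74°C; T = -0.74°C

-0.74°C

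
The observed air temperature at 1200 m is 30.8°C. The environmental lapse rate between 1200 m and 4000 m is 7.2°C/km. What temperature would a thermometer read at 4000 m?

Environmental to 4000 m: -7.2 × 2.8 km = -20.16°C, so T = 10.64°C.

10.64°C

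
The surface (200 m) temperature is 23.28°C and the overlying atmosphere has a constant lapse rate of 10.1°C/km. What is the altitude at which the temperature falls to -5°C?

3000 m

Height above start = (23.28 − (-5)) / 10.1 = 2.8 km
Altitude = 200 m + 2800 m = 3000 m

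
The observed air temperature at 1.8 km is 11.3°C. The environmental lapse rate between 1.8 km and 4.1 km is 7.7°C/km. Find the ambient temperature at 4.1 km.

-6.41°C

1800–4100 m, environmental: Δz = 2.3 km ⇒ ΔT = -17.71°C; T = -6.41°C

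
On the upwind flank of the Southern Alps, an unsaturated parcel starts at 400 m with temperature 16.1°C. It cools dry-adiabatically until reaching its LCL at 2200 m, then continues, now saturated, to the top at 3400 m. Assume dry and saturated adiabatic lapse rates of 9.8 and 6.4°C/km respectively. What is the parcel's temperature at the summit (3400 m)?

-9.22°C

400–2200 m, dry: Δz = 1.8 km ⇒ ΔT = -17.64°C; T = -1.54°C
2200–3400 m, saturated: Δz = 1.2 km ⇒ ΔT = -7.68°C; T = -9.22°C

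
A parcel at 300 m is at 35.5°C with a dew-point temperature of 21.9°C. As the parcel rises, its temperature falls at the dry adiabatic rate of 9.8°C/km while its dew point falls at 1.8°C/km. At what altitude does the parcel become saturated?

2000 m

T and T_d converge at 9.8 − 1.8 = 8°C per km
Height above start = (35.5 − 21.9) / 8 = 1.7 km
LCL altitude = 300 m + 1700 m = 2000 m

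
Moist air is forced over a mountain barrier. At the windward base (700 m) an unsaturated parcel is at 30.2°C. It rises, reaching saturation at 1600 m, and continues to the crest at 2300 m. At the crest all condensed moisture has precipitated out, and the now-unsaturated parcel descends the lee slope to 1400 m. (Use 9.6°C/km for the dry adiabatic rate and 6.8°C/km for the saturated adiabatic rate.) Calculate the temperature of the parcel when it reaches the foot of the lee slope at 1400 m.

Dry to 1600 m: -9.6 × 0.9 km = -8.64°C, so T = 21.56°C.
Saturated to 2300 m: -6.8 × 0.7 km = -4.76°C, so T = 16.8°C.
Dry descent to 1400 m: +9.6 × 0.9 km = +8.64°C, so T = 25.44°C.

25.44°C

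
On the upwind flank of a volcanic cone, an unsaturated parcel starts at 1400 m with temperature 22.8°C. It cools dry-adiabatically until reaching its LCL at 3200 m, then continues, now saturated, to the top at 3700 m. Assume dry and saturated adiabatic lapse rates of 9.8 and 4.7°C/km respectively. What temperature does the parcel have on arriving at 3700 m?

1400–3200 m, dry: Δz = 1.8 km ⇒ ΔT = -17.64°C; T = 5.16°C
3200–3700 m, saturated: Δz = 0.5 km ⇒ ΔT = -2.35°C; T = 2.81°C

2.81°C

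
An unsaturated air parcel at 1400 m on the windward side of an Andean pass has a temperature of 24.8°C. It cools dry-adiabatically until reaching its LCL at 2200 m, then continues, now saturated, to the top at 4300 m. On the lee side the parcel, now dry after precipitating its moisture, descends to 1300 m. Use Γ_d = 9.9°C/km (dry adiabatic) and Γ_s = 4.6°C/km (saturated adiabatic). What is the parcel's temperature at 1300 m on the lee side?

36.92°C

1400–2200 m, dry: Δz = 0.8 km ⇒ ΔT = -7.92°C; T = 16.88°C
2200–4300 m, saturated: Δz = 2.1 km ⇒ ΔT = -9.66°C; T = 7.22°C
4300–1300 m, dry descent: Δz = 3 km ⇒ ΔT = +29.7°C; T = 36.92°C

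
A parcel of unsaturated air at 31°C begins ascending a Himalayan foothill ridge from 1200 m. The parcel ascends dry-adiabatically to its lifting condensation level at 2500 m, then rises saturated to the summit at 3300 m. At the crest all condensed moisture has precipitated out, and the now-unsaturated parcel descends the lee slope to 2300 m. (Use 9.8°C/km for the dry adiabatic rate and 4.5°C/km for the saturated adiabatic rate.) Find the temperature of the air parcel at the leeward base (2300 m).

24.46°C

Dry to 2500 m: -9.8 × 1.3 km = -12.74°C, so T = 18.26°C.
Saturated to 3300 m: -4.5 × 0.8 km = -3.6°C, so T = 14.66°C.
Dry descent to 2300 m: +9.8 × 1 km = +9.8°C, so T = 24.46°C.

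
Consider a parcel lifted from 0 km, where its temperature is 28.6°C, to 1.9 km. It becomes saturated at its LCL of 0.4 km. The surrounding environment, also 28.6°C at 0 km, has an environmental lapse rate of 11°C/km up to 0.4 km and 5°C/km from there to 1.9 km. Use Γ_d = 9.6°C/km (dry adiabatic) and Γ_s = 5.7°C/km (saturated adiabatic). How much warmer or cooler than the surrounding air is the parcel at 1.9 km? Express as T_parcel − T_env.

Parcel:
  Dry to 400 m: -9.6 × 0.4 km = -3.84°C, so T = 24.76°C.
  Saturated to 1900 m: -5.7 × 1.5 km = -8.55°C, so T = 16.21°C.
Environment:
  Environment, lower layer to 400 m: -11 × 0.4 km = -4.4°C, so T = 24.2°C.
  Environment, upper layer to 1900 m: -5 × 1.5 km = -7.5°C, so T = 16.7°C.
T_parcel − T_env = 16.21 − 16.7 = -0.49°C

-0.49°C (parcel cooler than environment)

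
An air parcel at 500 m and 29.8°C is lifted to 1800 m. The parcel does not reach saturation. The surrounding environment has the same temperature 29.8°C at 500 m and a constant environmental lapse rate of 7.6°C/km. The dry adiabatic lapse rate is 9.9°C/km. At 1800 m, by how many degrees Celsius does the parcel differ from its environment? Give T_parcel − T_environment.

-2.99°C (parcel cooler than environment)

Parcel:
  500 → 1800 m (dry, 9.9°C/km): ΔT = -9.9 × 1.3 = -12.87°C → T = 16.93°C
Environment:
  500 → 1800 m (environment, 7.6°C/km): ΔT = -7.6 × 1.3 = -9.88°C → T = 19.92°C
T_parcel − T_env = 16.93 − 19.92 = -2.99°C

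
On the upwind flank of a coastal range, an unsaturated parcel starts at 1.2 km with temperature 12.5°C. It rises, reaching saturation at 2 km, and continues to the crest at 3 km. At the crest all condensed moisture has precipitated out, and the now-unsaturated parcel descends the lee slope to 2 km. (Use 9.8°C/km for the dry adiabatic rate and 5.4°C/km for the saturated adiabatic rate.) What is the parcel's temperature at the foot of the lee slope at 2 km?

1200–2000 m, dry: Δz = 0.8 km ⇒ ΔT = -7.84°C; T = 4.66°C
2000–3000 m, saturated: Δz = 1 km ⇒ ΔT = -5.4°C; T = -0.74°C
3000–2000 m, dry descent: Δz = 1 km ⇒ ΔT = +9.8°C; T = 9.06°C

9.06°C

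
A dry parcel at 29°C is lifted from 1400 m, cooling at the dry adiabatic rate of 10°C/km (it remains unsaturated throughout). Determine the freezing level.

4300 m

Height above start = (29 − 0) / 10 = 2.9 km
Altitude = 1400 m + 2900 m = 4300 m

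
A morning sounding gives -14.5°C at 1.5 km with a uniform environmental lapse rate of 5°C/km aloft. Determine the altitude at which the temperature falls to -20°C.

2.6 km

Height above start = (-14.5 − (-20)) / 5 = 1.1 km
Altitude = 1500 m + 1100 m = 2600 m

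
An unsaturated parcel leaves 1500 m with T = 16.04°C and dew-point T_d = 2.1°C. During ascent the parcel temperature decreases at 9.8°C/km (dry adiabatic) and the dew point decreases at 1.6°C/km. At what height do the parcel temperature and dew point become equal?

3200 m

T and T_d converge at 9.8 − 1.6 = 8.2°C per km
Height above start = (16.04 − 2.1) / 8.2 = 1.7 km
LCL altitude = 1500 m + 1700 m = 3200 m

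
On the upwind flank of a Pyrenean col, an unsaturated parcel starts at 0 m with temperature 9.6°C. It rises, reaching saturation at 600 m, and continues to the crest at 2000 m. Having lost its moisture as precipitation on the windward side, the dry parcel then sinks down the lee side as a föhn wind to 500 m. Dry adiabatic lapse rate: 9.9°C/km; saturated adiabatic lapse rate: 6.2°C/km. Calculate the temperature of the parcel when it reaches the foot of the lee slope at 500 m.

9.83°C

0 → 600 m (dry, 9.9°C/km): ΔT = -9.9 × 0.6 = -5.94°C → T = 3.66°C
600 → 2000 m (saturated, 6.2°C/km): ΔT = -6.2 × 1.4 = -8.68°C → T = -5.02°C
2000 → 500 m (dry descent, 9.9°C/km): ΔT = +9.9 × 1.5 = +14.85°C → T = 9.83°C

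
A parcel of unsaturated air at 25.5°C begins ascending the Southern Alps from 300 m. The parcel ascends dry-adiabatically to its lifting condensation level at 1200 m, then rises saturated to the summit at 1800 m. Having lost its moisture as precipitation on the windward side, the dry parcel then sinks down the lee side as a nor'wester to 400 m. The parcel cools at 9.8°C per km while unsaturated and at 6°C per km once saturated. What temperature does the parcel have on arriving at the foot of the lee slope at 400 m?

300 → 1200 m (dry, 9.8°C/km): ΔT = -9.8 × 0.9 = -8.82°C → T = 16.68°C
1200 → 1800 m (saturated, 6°C/km): ΔT = -6 × 0.6 = -3.6°C → T = 13.08°C
1800 → 400 m (dry descent, 9.8°C/km): ΔT = +9.8 × 1.4 = +13.72°C → T = 26.8°C

26.8°C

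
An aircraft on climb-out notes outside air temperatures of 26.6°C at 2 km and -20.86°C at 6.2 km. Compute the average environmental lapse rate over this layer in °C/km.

11.3°C/km

Γ = −ΔT/Δz = (26.6 − (-20.86)) / (6200 − 2000) m
  = 47.46°C / 4.2 km = 11.3°C/km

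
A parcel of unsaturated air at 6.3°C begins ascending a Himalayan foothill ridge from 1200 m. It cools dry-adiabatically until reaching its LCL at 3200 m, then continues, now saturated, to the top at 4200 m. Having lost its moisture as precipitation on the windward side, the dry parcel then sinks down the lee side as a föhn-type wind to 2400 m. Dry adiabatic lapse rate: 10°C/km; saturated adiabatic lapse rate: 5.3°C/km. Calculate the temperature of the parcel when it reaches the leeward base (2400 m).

-1°C

1200–3200 m, dry: Δz = 2 km ⇒ ΔT = -20°C; T = -13.7°C
3200–4200 m, saturated: Δz = 1 km ⇒ ΔT = -5.3°C; T = -19°C
4200–2400 m, dry descent: Δz = 1.8 km ⇒ ΔT = +18°C; T = -1°C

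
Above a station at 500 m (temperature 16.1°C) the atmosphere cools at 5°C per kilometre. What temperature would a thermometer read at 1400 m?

11.6°C

500 → 1400 m (environmental, 5°C/km): ΔT = -5 × 0.9 = -4.5°C → T = 11.6°C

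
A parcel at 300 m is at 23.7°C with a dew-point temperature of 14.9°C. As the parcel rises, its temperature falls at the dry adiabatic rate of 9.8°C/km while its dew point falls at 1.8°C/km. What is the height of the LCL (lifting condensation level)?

T and T_d converge at 9.8 − 1.8 = 8°C per km
Height above start = (23.7 − 14.9) / 8 = 1.1 km
LCL altitude = 300 m + 1100 m = 1400 m

1400 m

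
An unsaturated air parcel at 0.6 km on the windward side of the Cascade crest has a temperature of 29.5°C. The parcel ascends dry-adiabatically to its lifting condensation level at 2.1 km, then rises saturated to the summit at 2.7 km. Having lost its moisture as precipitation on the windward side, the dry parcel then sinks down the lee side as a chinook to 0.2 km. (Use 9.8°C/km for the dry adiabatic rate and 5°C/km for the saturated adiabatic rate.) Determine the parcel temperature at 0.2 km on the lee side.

36.3°C

From 600 m to 2100 m (dry): cools by 9.8 × 1.5 = 14.7°C, giving 14.8°C.
From 2100 m to 2700 m (saturated): cools by 5 × 0.6 = 3°C, giving 11.8°C.
From 2700 m to 200 m (dry descent): warms by 9.8 × 2.5 = 24.5°C, giving 36.3°C.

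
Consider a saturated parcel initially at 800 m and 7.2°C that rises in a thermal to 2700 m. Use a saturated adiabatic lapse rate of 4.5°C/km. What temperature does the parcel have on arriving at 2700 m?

800 → 2700 m (saturated adiabatic, 4.5°C/km): ΔT = -4.5 × 1.9 = -8.55°C → T = -1.35°C

-1.35°C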